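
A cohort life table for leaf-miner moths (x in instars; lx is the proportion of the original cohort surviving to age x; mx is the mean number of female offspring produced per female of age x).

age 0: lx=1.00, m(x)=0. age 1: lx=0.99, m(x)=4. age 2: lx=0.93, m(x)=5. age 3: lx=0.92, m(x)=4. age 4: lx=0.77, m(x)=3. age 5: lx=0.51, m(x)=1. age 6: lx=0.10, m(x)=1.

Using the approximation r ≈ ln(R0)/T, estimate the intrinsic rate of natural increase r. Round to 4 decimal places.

R0 = Σ lx·mx = 0 + 3.96 + 4.65 + 3.68 + 2.31 + 0.51 + 0.1 = 15.21
Σ x·lx·mx = 36.69; T = 36.69/15.21 = 2.41223…
r ≈ ln(R0)/T = ln(15.21)/2.41223… = 1.128398… → 1.1284

1.1284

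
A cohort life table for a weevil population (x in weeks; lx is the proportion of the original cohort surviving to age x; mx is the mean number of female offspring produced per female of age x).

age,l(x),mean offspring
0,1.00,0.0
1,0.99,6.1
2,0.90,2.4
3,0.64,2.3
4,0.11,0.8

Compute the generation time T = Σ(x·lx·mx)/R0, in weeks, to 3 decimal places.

1.550

lx·mx: 0, 6.039, 2.16, 1.472, 0.088 → R0 = 9.759
x·lx·mx: 0, 6.039, 4.32, 4.416, 0.352 → Σ = 15.127
T = 15.127 / 9.759 = 1.550056… → 1.550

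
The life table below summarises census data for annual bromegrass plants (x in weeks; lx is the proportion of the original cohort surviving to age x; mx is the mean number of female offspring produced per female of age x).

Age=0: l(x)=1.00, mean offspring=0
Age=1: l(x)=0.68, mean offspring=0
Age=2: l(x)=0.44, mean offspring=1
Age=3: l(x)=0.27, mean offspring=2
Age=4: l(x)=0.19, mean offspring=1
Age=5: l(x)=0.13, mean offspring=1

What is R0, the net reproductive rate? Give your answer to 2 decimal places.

lx·mx by age: 0, 0, 0.44, 0.54, 0.19, 0.13
R0 = Σ lx·mx = 1.3 → 1.30

1.30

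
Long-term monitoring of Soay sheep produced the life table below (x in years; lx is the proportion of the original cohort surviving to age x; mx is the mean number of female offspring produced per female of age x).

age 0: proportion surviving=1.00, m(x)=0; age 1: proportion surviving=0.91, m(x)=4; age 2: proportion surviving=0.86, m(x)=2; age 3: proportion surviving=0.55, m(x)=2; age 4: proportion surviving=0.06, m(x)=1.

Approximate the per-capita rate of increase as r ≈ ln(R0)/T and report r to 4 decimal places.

R0 = Σ lx·mx = 0 + 3.64 + 1.72 + 1.1 + 0.06 = 6.52
Σ x·lx·mx = 10.62; T = 10.62/6.52 = 1.62883…
r ≈ ln(R0)/T = ln(6.52)/1.62883… = 1.151053… → 1.1511

1.1511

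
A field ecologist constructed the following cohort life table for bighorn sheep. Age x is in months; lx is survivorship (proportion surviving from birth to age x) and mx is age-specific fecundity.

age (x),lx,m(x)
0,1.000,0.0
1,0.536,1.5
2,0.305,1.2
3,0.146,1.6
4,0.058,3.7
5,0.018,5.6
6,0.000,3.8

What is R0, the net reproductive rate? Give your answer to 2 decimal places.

lx·mx by age: 0, 0.804, 0.366, 0.2336, 0.2146, 0.1008, 0
R0 = Σ lx·mx = 1.719 → 1.72

1.72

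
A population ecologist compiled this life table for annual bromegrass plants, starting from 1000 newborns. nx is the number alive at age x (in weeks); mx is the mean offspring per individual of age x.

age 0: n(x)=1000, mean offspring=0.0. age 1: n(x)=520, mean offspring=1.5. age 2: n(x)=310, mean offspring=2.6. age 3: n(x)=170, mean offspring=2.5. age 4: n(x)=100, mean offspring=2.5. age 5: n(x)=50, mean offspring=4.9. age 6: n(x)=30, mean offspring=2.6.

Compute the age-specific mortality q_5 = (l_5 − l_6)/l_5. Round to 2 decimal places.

lx = nx/n0 = nx/1000: 1, 0.52, 0.31, 0.17, 0.1, 0.05, 0.03
q_5 = (l_5 − l_6) / l_5 = (0.05 − 0.03) / 0.05
     = 0.02 / 0.05 = 0.4 → 0.40

0.40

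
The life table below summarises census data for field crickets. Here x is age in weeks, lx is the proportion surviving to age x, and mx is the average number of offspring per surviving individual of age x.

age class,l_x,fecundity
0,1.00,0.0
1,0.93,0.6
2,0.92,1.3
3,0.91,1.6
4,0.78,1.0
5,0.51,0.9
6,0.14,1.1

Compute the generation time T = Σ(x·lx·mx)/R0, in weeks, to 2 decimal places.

2.97

lx·mx: 0, 0.558, 1.196, 1.456, 0.78, 0.459, 0.154 → R0 = 4.603
x·lx·mx: 0, 0.558, 2.392, 4.368, 3.12, 2.295, 0.924 → Σ = 13.657
T = 13.657 / 4.603 = 2.966978… → 2.97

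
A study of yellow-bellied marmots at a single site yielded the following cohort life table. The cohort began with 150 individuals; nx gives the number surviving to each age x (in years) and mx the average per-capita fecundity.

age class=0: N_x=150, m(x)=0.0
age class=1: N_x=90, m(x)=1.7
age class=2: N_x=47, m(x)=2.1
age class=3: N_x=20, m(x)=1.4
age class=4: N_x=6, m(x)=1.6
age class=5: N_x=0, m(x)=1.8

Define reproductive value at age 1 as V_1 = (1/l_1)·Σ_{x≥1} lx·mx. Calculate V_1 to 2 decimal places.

3.21

lx = nx/n0 = nx/150: 1, 0.6, 0.31333…, 0.13333…, 0.04, 0
lx·mx for x ≥ 1: 1.02, 0.658…, 0.186667…, 0.064, 0 → sum = 1.928667…
V_1 = 1.928667… / l_1 = 1.928667… / 0.6 = 3.214444… → 3.21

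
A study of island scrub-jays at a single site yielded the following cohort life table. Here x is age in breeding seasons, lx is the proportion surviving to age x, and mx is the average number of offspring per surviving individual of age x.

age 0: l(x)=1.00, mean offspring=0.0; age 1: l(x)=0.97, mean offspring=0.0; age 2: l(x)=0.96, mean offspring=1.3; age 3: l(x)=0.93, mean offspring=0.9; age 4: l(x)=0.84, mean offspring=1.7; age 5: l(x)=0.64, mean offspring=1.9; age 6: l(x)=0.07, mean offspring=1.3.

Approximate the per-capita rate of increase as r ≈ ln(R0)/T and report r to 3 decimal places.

0.437

R0 = Σ lx·mx = 0 + 0 + 1.248 + 0.837 + 1.428 + 1.216 + 0.091 = 4.82
Σ x·lx·mx = 17.345; T = 17.345/4.82 = 3.59855…
r ≈ ln(R0)/T = ln(4.82)/3.59855… = 0.43706… → 0.437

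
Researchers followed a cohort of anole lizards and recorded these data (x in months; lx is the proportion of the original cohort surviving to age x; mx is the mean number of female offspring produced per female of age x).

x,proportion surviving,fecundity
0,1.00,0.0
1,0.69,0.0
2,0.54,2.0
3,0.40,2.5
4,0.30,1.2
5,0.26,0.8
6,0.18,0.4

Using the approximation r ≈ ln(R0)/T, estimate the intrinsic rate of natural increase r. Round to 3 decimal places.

0.337

R0 = Σ lx·mx = 0 + 0 + 1.08 + 1 + 0.36 + 0.208 + 0.072 = 2.72
Σ x·lx·mx = 8.072; T = 8.072/2.72 = 2.96765…
r ≈ ln(R0)/T = ln(2.72)/2.96765… = 0.33718… → 0.337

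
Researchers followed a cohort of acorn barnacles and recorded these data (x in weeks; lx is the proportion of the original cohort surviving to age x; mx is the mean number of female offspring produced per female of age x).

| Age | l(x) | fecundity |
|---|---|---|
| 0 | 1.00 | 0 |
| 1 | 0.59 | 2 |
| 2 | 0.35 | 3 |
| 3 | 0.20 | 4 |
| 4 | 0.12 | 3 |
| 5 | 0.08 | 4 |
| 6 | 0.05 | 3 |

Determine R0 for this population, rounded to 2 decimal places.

lx·mx by age: 0, 1.18, 1.05, 0.8, 0.36, 0.32, 0.15
R0 = Σ lx·mx = 3.86 → 3.86

3.86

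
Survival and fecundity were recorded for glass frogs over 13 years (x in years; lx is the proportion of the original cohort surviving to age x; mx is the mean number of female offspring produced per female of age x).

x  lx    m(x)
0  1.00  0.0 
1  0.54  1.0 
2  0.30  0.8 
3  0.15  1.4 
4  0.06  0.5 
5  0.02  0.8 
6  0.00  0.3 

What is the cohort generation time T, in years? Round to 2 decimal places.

lx·mx: 0, 0.54, 0.24, 0.21, 0.03, 0.016, 0 → R0 = 1.036
x·lx·mx: 0, 0.54, 0.48, 0.63, 0.12, 0.08, 0 → Σ = 1.85
T = 1.85 / 1.036 = 1.785714… → 1.79

1.79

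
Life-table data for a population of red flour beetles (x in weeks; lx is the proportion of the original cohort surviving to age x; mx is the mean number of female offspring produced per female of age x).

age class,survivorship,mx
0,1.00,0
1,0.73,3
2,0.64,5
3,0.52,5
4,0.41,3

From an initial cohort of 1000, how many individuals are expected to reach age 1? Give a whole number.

Expected survivors = N0 · l_1 = 1000 × 0.73 = 730 → 730

730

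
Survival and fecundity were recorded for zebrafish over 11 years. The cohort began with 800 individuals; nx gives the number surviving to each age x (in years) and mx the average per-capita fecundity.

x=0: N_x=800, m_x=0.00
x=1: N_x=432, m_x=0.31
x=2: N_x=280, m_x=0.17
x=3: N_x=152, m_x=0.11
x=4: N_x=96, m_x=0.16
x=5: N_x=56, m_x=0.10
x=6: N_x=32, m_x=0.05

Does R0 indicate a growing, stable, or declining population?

declining

lx = nx/n0 = nx/800: 1, 0.54, 0.35, 0.19, 0.12, 0.07, 0.04
R0 = Σ lx·mx = 0 + 0.1674 + 0.0595 + 0.0209 + 0.0192 + 0.007 + 0.002 = 0.276
R0 < 1, so the population is declining.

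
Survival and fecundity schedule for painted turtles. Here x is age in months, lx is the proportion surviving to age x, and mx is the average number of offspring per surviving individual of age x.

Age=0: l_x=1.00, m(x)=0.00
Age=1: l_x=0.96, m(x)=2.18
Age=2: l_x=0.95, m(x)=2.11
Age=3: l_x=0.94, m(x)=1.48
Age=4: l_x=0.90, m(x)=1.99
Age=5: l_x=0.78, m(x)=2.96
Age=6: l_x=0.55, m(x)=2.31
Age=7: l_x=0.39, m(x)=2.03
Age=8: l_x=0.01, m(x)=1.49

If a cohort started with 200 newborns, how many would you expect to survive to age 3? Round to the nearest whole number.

Expected survivors = N0 · l_3 = 200 × 0.94 = 188 → 188

188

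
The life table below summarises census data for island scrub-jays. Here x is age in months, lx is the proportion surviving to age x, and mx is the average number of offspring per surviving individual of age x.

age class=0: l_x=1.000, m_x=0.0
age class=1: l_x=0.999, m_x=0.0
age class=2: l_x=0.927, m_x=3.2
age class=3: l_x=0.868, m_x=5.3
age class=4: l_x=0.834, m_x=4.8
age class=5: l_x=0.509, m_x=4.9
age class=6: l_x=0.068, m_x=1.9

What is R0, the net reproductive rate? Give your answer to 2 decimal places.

14.19

lx·mx by age: 0, 0, 2.9664, 4.6004, 4.0032, 2.4941, 0.1292
R0 = Σ lx·mx = 14.1933 → 14.19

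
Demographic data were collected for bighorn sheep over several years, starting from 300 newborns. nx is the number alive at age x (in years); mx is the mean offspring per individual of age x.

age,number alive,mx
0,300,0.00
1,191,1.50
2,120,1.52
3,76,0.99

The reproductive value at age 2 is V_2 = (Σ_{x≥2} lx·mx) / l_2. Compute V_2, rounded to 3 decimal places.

lx = nx/n0 = nx/300: 1, 0.63667…, 0.4, 0.25333…
lx·mx for x ≥ 2: 0.608, 0.2508… → sum = 0.8588…
V_2 = 0.8588… / l_2 = 0.8588… / 0.4 = 2.147… → 2.147

2.147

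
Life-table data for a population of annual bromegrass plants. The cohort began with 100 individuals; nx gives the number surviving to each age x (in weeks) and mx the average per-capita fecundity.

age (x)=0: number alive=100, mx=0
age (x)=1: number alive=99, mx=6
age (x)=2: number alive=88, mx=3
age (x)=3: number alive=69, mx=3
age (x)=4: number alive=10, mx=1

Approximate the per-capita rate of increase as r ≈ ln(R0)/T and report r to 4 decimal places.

lx = nx/n0 = nx/100: 1, 0.99, 0.88, 0.69, 0.1
R0 = Σ lx·mx = 0 + 5.94 + 2.64 + 2.07 + 0.1 = 10.75
Σ x·lx·mx = 17.83; T = 17.83/10.75 = 1.6586…
r ≈ ln(R0)/T = ln(10.75)/1.6586… = 1.43187… → 1.4319

1.4319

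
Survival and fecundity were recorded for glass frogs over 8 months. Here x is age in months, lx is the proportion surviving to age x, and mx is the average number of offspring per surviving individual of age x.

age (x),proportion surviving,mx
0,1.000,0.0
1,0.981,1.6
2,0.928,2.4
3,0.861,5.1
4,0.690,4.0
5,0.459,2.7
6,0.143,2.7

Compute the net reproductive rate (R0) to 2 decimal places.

lx·mx by age: 0, 1.5696, 2.2272, 4.3911, 2.76, 1.2393, 0.3861
R0 = Σ lx·mx = 12.5733 → 12.57

12.57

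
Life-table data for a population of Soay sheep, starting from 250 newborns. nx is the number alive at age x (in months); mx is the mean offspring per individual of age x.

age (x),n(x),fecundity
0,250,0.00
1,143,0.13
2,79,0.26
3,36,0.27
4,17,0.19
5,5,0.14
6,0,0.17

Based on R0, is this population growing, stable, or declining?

lx = nx/n0 = nx/250: 1, 0.572, 0.316, 0.144, 0.068, 0.02, 0
R0 = Σ lx·mx = 0 + 0.07436 + 0.08216 + 0.03888 + 0.01292 + 0.0028 + 0 = 0.21112
R0 < 1, so the population is declining.

declining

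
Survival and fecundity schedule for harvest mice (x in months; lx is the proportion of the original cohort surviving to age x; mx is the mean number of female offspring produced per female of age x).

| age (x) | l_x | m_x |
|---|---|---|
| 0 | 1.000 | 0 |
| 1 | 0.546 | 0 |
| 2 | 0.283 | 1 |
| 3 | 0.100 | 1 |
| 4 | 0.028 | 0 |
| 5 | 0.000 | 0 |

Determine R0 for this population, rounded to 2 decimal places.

lx·mx by age: 0, 0, 0.283, 0.1, 0, 0
R0 = Σ lx·mx = 0.383 → 0.38

0.38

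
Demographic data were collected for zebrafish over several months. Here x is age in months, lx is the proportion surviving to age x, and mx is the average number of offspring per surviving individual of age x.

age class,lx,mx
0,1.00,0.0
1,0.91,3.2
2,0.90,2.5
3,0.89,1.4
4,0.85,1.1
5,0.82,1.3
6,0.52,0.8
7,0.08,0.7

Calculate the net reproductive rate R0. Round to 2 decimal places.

8.88

lx·mx by age: 0, 2.912, 2.25, 1.246, 0.935, 1.066, 0.416, 0.056
R0 = Σ lx·mx = 8.881 → 8.88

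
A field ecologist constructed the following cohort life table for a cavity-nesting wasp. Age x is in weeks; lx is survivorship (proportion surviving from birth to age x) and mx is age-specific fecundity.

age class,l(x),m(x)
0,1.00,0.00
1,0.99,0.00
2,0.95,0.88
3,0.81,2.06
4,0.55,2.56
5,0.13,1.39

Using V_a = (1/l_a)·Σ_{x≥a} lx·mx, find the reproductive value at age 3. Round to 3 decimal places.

4.021

lx·mx for x ≥ 3: 1.6686, 1.408, 0.1807 → sum = 3.2573
V_3 = 3.2573 / l_3 = 3.2573 / 0.81 = 4.021358… → 4.021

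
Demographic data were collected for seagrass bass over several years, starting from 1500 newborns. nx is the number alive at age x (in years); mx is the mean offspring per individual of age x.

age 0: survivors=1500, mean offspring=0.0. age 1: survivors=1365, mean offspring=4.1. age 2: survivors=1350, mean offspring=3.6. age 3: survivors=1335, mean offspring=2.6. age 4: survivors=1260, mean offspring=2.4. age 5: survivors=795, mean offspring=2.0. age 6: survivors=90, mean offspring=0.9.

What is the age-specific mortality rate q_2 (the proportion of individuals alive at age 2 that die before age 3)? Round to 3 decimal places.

0.011

lx = nx/n0 = nx/1500: 1, 0.91, 0.9, 0.89, 0.84, 0.53, 0.06
q_2 = (l_2 − l_3) / l_2 = (0.9 − 0.89) / 0.9
     = 0.01 / 0.9 = 0.011111… → 0.011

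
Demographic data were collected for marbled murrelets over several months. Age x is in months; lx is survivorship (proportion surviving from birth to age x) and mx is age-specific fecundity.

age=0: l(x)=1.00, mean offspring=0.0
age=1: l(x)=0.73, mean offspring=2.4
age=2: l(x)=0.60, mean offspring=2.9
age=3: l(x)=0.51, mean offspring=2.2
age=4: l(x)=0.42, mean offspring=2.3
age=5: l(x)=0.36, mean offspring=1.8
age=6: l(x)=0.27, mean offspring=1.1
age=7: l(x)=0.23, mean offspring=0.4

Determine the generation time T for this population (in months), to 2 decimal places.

lx·mx: 0, 1.752, 1.74, 1.122, 0.966, 0.648, 0.297, 0.092 → R0 = 6.617
x·lx·mx: 0, 1.752, 3.48, 3.366, 3.864, 3.24, 1.782, 0.644 → Σ = 18.128
T = 18.128 / 6.617 = 2.73961… → 2.74

2.74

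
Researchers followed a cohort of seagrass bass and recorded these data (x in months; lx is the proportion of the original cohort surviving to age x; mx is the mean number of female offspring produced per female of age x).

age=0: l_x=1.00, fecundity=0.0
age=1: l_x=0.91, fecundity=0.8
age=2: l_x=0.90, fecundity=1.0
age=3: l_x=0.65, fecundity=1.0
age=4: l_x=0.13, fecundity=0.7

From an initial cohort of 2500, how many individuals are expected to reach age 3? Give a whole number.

Expected survivors = N0 · l_3 = 2500 × 0.65 = 1625 → 1625

1625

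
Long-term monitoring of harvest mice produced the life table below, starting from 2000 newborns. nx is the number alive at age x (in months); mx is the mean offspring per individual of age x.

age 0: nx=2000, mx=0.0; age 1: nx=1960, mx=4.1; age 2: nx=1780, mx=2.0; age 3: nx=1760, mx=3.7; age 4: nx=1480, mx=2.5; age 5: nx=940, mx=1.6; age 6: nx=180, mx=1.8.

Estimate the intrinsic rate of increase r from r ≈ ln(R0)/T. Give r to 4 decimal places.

0.9901

lx = nx/n0 = nx/2000: 1, 0.98, 0.89, 0.88, 0.74, 0.47, 0.09
R0 = Σ lx·mx = 0 + 4.018 + 1.78 + 3.256 + 1.85 + 0.752 + 0.162 = 11.818
Σ x·lx·mx = 29.478; T = 29.478/11.818 = 2.49433…
r ≈ ln(R0)/T = ln(11.818)/2.49433… = 0.990095… → 0.9901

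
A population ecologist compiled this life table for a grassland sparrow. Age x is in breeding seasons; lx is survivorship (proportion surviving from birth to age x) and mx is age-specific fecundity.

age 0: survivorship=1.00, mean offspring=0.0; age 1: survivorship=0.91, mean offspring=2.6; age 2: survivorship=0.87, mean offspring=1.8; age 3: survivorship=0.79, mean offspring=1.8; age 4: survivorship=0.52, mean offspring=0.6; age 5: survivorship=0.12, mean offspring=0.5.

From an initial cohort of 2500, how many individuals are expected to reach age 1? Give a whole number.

Expected survivors = N0 · l_1 = 2500 × 0.91 = 2275 → 2275

2275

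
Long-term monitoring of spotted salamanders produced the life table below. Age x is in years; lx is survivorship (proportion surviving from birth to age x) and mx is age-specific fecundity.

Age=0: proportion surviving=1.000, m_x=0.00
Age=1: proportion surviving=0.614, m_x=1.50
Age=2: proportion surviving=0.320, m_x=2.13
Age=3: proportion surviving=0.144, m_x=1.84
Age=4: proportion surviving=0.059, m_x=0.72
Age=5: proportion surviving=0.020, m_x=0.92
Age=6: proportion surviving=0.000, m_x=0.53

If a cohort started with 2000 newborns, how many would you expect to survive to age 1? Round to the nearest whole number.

1228

Expected survivors = N0 · l_1 = 2000 × 0.614 = 1228 → 1228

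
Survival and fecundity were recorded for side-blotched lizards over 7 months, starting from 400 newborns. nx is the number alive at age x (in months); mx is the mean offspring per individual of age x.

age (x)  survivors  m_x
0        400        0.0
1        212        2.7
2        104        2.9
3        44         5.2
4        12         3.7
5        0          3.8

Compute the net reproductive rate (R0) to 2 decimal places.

2.87

lx = nx/n0 = nx/400: 1, 0.53, 0.26, 0.11, 0.03, 0
lx·mx by age: 0, 1.431, 0.754, 0.572, 0.111, 0
R0 = Σ lx·mx = 2.868 → 2.87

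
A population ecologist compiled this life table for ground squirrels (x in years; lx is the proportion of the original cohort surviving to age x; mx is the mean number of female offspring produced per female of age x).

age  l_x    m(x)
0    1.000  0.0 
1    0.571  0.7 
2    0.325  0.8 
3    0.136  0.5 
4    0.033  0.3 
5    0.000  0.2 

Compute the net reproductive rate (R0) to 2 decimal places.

lx·mx by age: 0, 0.3997, 0.26, 0.068, 0.0099, 0
R0 = Σ lx·mx = 0.7376 → 0.74

0.74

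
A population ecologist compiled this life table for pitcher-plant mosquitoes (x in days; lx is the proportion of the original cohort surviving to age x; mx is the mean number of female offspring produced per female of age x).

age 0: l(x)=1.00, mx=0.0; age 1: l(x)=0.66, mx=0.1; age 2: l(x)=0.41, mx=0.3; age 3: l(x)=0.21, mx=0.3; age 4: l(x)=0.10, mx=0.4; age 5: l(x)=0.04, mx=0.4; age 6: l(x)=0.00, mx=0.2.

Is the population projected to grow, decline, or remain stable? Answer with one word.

R0 = Σ lx·mx = 0 + 0.066 + 0.123 + 0.063 + 0.04 + 0.016 + 0 = 0.308
R0 < 1, so the population is declining.

declining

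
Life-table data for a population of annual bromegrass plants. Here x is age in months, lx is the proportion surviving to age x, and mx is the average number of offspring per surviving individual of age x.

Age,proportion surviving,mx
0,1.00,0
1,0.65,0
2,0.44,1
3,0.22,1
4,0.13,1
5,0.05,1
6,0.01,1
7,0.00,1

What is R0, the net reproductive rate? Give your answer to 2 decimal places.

0.85

lx·mx by age: 0, 0, 0.44, 0.22, 0.13, 0.05, 0.01, 0
R0 = Σ lx·mx = 0.85 → 0.85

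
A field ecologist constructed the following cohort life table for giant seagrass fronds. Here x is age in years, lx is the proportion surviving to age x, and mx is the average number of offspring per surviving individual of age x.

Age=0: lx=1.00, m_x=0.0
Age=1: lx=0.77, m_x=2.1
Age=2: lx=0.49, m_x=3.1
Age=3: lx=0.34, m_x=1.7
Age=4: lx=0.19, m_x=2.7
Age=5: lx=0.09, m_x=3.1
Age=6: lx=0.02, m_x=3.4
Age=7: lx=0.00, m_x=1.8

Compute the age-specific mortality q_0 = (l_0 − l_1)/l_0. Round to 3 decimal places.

0.230

q_0 = (l_0 − l_1) / l_0 = (1 − 0.77) / 1
     = 0.23 / 1 = 0.23 → 0.230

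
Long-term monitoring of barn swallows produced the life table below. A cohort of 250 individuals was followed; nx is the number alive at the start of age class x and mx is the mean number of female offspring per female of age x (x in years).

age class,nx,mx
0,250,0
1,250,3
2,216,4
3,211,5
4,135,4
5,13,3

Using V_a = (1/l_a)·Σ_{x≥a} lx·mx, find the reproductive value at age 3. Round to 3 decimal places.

7.744

lx = nx/n0 = nx/250: 1, 1, 0.864, 0.844, 0.54, 0.052
lx·mx for x ≥ 3: 4.22, 2.16, 0.156 → sum = 6.536
V_3 = 6.536 / l_3 = 6.536 / 0.844 = 7.744076… → 7.744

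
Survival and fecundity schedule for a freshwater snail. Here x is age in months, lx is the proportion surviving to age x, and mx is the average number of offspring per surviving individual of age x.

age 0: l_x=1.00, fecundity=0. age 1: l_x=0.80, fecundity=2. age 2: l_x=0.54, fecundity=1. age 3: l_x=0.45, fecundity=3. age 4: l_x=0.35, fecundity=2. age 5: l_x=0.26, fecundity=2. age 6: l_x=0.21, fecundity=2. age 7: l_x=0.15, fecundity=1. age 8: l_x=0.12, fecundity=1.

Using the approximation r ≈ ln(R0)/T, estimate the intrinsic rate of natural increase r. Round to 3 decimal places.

R0 = Σ lx·mx = 0 + 1.6 + 0.54 + 1.35 + 0.7 + 0.52 + 0.42 + 0.15 + 0.12 = 5.4
Σ x·lx·mx = 16.66; T = 16.66/5.4 = 3.08519…
r ≈ ln(R0)/T = ln(5.4)/3.08519… = 0.54661… → 0.547

0.547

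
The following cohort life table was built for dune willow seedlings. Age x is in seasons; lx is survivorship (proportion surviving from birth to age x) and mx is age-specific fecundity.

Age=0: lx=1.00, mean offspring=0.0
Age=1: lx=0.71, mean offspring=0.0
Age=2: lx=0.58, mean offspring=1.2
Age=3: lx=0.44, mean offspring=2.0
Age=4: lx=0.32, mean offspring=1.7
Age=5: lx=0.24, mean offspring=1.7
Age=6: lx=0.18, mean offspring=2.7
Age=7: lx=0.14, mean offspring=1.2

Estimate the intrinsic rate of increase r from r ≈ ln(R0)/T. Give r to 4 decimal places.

0.2985

R0 = Σ lx·mx = 0 + 0 + 0.696 + 0.88 + 0.544 + 0.408 + 0.486 + 0.168 = 3.182
Σ x·lx·mx = 12.34; T = 12.34/3.182 = 3.87806…
r ≈ ln(R0)/T = ln(3.182)/3.87806… = 0.298476… → 0.2985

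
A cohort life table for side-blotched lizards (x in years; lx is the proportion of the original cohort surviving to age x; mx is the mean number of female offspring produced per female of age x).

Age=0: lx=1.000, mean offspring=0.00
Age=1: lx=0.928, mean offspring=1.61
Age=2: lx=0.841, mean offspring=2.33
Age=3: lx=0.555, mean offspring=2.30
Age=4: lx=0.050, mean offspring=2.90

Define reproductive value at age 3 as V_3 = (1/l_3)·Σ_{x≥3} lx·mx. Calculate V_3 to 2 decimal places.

lx·mx for x ≥ 3: 1.2765, 0.145 → sum = 1.4215
V_3 = 1.4215 / l_3 = 1.4215 / 0.555 = 2.561261… → 2.56

2.56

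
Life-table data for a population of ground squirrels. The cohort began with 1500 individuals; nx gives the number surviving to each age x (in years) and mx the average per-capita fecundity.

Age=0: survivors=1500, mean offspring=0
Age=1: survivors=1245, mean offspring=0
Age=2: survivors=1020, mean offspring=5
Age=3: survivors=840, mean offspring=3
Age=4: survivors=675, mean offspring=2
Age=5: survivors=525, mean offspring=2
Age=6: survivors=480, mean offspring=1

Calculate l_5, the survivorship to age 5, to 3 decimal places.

0.350

l_5 = n_5/n_0 = 525/1500 = 0.35 → 0.350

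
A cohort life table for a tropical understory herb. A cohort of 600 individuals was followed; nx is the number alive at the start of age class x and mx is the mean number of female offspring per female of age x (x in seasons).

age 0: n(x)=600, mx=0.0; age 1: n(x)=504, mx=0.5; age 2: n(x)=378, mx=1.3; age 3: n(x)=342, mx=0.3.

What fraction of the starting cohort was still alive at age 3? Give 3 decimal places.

0.570

l_3 = n_3/n_0 = 342/600 = 0.57 → 0.570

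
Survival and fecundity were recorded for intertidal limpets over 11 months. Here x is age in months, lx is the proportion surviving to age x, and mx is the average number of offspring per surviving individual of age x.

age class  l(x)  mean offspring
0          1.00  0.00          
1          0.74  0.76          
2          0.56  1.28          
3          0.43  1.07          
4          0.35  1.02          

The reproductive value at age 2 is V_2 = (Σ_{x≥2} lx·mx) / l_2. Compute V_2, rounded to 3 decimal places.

lx·mx for x ≥ 2: 0.7168, 0.4601, 0.357 → sum = 1.5339
V_2 = 1.5339 / l_2 = 1.5339 / 0.56 = 2.739107… → 2.739

2.739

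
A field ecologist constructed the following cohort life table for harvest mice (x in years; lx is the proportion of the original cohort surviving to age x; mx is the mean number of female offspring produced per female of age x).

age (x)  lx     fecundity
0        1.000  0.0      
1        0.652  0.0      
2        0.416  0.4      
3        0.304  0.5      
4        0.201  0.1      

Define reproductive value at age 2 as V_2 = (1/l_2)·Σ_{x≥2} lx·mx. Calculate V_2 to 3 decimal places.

lx·mx for x ≥ 2: 0.1664, 0.152, 0.0201 → sum = 0.3385
V_2 = 0.3385 / l_2 = 0.3385 / 0.416 = 0.813702… → 0.814

0.814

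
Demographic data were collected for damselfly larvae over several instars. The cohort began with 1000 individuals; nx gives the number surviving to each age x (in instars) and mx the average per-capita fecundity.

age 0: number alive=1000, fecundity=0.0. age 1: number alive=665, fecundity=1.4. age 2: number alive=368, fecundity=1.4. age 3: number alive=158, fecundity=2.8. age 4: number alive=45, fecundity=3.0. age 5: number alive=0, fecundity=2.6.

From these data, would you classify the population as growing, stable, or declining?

lx = nx/n0 = nx/1000: 1, 0.665, 0.368, 0.158, 0.045, 0
R0 = Σ lx·mx = 0 + 0.931 + 0.5152 + 0.4424 + 0.135 + 0 = 2.0236
R0 > 1, so the population is growing.

growing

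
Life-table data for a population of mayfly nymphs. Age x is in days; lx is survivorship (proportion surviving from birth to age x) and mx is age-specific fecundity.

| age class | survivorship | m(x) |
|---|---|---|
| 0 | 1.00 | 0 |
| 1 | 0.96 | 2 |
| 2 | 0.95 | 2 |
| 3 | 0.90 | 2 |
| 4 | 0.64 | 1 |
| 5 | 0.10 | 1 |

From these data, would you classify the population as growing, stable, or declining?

R0 = Σ lx·mx = 0 + 1.92 + 1.9 + 1.8 + 0.64 + 0.1 = 6.36
R0 > 1, so the population is growing.

growing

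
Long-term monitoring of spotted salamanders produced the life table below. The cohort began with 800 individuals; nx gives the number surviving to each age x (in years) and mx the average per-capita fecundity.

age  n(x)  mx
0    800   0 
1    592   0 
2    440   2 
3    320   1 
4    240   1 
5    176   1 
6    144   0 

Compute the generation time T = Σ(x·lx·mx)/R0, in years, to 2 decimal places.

2.82

lx = nx/n0 = nx/800: 1, 0.74, 0.55, 0.4, 0.3, 0.22, 0.18
lx·mx: 0, 0, 1.1, 0.4, 0.3, 0.22, 0 → R0 = 2.02
x·lx·mx: 0, 0, 2.2, 1.2, 1.2, 1.1, 0 → Σ = 5.7
T = 5.7 / 2.02 = 2.821782… → 2.82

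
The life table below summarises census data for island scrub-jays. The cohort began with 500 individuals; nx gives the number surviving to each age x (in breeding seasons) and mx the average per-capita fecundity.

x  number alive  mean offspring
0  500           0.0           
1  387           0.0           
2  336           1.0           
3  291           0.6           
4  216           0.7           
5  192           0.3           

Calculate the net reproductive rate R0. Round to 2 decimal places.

lx = nx/n0 = nx/500: 1, 0.774, 0.672, 0.582, 0.432, 0.384
lx·mx by age: 0, 0, 0.672, 0.3492, 0.3024, 0.1152
R0 = Σ lx·mx = 1.4388 → 1.44

1.44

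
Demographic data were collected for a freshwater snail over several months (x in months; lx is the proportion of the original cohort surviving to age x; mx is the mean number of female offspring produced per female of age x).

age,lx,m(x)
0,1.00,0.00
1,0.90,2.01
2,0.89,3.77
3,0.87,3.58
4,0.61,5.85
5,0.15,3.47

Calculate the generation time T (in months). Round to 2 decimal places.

lx·mx: 0, 1.809, 3.3553, 3.1146, 3.5685, 0.5205 → R0 = 12.3679
x·lx·mx: 0, 1.809, 6.7106, 9.3438, 14.274, 2.6025 → Σ = 34.7399
T = 34.7399 / 12.3679 = 2.808876… → 2.81

2.81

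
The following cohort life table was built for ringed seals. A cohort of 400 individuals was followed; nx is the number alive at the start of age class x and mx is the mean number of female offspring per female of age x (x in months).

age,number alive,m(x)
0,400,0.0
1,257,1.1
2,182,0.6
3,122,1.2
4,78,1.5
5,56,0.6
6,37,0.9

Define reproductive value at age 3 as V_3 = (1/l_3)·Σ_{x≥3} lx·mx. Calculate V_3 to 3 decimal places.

2.707

lx = nx/n0 = nx/400: 1, 0.6425, 0.455, 0.305, 0.195, 0.14, 0.0925
lx·mx for x ≥ 3: 0.366, 0.2925, 0.084, 0.08325 → sum = 0.82575
V_3 = 0.82575 / l_3 = 0.82575 / 0.305 = 2.707377… → 2.707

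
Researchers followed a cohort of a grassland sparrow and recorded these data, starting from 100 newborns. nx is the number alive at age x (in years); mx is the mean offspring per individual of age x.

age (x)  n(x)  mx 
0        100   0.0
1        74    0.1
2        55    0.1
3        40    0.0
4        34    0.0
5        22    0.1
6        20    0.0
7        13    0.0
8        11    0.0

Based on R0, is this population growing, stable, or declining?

lx = nx/n0 = nx/100: 1, 0.74, 0.55, 0.4, 0.34, 0.22, 0.2, 0.13, 0.11
R0 = Σ lx·mx = 0 + 0.074 + 0.055 + 0 + 0 + 0.022 + 0 + 0 + 0 = 0.151
R0 < 1, so the population is declining.

declining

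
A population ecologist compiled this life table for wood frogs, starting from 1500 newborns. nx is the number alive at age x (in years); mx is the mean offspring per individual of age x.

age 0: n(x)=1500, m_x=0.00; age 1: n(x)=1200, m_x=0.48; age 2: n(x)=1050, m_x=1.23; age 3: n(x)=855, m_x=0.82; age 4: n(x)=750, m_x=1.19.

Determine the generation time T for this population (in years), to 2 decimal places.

lx = nx/n0 = nx/1500: 1, 0.8, 0.7, 0.57, 0.5
lx·mx: 0, 0.384, 0.861, 0.4674, 0.595 → R0 = 2.3074
x·lx·mx: 0, 0.384, 1.722, 1.4022, 2.38 → Σ = 5.8882
T = 5.8882 / 2.3074 = 2.551877… → 2.55

2.55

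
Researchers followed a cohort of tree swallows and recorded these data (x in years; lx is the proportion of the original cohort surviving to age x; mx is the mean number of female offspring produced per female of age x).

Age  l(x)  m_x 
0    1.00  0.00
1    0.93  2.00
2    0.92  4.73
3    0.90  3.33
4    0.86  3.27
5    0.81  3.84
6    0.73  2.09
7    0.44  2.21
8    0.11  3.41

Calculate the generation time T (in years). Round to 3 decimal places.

3.628

lx·mx: 0, 1.86, 4.3516, 2.997, 2.8122, 3.1104, 1.5257, 0.9724, 0.3751 → R0 = 18.0044
x·lx·mx: 0, 1.86, 8.7032, 8.991, 11.2488, 15.552, 9.1542, 6.8068, 3.0008 → Σ = 65.3168
T = 65.3168 / 18.0044 = 3.627824… → 3.628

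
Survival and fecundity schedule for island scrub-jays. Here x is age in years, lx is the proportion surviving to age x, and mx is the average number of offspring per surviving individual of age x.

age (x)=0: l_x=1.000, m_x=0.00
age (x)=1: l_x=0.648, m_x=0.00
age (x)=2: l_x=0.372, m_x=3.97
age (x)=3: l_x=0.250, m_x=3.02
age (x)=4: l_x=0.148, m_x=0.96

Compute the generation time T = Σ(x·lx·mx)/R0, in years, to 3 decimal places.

lx·mx: 0, 0, 1.47684, 0.755, 0.14208 → R0 = 2.37392
x·lx·mx: 0, 0, 2.95368, 2.265, 0.56832 → Σ = 5.787
T = 5.787 / 2.37392 = 2.43774… → 2.438

2.438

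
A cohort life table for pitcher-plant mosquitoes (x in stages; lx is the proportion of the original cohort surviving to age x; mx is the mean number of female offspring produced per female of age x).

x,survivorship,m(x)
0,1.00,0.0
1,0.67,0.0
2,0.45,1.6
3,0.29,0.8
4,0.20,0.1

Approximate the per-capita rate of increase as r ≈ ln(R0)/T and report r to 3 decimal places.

-0.012

R0 = Σ lx·mx = 0 + 0 + 0.72 + 0.232 + 0.02 = 0.972
Σ x·lx·mx = 2.216; T = 2.216/0.972 = 2.27984…
r ≈ ln(R0)/T = ln(0.972)/2.27984… = -0.01246… → -0.012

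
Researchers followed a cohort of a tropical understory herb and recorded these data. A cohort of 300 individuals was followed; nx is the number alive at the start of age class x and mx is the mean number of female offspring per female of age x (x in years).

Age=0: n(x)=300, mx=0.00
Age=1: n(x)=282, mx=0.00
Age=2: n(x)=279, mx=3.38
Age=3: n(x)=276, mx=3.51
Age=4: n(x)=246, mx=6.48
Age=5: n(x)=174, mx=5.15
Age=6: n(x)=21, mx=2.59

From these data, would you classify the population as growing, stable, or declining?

lx = nx/n0 = nx/300: 1, 0.94, 0.93, 0.92, 0.82, 0.58, 0.07
R0 = Σ lx·mx = 0 + 0 + 3.1434 + 3.2292 + 5.3136 + 2.987 + 0.1813 = 14.8545
R0 > 1, so the population is growing.

growing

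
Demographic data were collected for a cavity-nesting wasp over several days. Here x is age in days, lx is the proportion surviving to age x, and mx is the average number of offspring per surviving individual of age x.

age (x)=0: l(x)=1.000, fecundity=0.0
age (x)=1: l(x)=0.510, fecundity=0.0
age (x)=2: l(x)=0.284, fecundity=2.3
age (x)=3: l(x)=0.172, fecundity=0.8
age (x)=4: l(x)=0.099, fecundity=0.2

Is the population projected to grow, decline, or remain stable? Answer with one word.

declining

R0 = Σ lx·mx = 0 + 0 + 0.6532 + 0.1376 + 0.0198 = 0.8106
R0 < 1, so the population is declining.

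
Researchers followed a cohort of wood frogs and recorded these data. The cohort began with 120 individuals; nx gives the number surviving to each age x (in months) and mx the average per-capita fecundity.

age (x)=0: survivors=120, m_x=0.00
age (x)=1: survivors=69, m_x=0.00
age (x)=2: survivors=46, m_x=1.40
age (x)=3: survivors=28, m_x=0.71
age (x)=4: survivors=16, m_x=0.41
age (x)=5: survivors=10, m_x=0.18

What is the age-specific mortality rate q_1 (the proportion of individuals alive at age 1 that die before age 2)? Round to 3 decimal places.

0.333

lx = nx/n0 = nx/120: 1, 0.575, 0.38333…, 0.23333…, 0.13333…, 0.08333…
q_1 = (l_1 − l_2) / l_1 = (0.575 − 0.383333…) / 0.575
     = 0.191667… / 0.575 = 0.333333… → 0.333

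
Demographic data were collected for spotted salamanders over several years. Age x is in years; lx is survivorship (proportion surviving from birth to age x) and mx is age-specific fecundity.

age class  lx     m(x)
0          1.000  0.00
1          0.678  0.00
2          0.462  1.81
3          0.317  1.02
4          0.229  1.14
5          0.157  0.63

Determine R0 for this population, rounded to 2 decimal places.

lx·mx by age: 0, 0, 0.83622, 0.32334, 0.26106, 0.09891
R0 = Σ lx·mx = 1.51953 → 1.52

1.52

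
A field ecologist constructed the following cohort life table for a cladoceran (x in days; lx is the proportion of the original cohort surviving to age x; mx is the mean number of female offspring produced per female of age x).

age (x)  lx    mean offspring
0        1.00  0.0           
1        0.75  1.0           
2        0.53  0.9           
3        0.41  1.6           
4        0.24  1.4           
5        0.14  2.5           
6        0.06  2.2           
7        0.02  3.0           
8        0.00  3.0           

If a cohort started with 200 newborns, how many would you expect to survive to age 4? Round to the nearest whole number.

48

Expected survivors = N0 · l_4 = 200 × 0.24 = 48 → 48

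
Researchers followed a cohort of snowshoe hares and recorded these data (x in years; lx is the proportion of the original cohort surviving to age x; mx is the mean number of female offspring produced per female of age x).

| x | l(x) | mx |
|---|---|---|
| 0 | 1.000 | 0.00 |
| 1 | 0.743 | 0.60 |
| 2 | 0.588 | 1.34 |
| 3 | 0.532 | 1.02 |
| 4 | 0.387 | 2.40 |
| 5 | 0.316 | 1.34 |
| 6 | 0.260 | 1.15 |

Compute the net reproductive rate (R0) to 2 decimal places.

3.43

lx·mx by age: 0, 0.4458, 0.78792, 0.54264, 0.9288, 0.42344, 0.299
R0 = Σ lx·mx = 3.4276 → 3.43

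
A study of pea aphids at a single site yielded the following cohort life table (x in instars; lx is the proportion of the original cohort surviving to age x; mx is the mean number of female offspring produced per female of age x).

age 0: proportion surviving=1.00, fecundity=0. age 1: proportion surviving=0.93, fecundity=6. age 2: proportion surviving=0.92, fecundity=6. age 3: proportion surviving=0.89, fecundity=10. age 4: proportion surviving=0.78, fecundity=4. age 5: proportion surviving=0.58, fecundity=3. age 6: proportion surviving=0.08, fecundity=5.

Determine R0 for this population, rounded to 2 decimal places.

lx·mx by age: 0, 5.58, 5.52, 8.9, 3.12, 1.74, 0.4
R0 = Σ lx·mx = 25.26 → 25.26

25.26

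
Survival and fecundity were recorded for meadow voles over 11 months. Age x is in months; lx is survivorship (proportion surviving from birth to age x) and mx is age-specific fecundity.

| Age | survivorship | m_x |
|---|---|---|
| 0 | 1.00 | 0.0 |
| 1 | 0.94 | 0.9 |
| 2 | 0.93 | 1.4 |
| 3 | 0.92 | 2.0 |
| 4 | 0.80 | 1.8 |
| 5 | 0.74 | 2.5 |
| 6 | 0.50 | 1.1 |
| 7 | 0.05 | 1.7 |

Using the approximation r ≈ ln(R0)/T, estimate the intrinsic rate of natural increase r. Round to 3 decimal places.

0.587

R0 = Σ lx·mx = 0 + 0.846 + 1.302 + 1.84 + 1.44 + 1.85 + 0.55 + 0.085 = 7.913
Σ x·lx·mx = 27.875; T = 27.875/7.913 = 3.52268…
r ≈ ln(R0)/T = ln(7.913)/3.52268… = 0.5872… → 0.587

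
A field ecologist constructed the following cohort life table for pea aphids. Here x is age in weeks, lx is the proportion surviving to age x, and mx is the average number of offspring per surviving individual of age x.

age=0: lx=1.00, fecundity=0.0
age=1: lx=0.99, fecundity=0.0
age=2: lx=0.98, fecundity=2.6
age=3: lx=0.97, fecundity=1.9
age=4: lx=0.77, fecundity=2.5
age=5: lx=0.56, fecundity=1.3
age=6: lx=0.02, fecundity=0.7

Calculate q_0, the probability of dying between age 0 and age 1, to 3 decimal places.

q_0 = (l_0 − l_1) / l_0 = (1 − 0.99) / 1
     = 0.01 / 1 = 0.01 → 0.010

0.010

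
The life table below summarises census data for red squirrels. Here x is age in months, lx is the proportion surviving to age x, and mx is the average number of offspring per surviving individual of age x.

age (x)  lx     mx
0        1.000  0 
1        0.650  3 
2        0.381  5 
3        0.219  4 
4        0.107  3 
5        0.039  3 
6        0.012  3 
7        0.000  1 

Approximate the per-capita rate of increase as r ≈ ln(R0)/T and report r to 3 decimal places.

0.820

R0 = Σ lx·mx = 0 + 1.95 + 1.905 + 0.876 + 0.321 + 0.117 + 0.036 + 0 = 5.205
Σ x·lx·mx = 10.473; T = 10.473/5.205 = 2.0121…
r ≈ ln(R0)/T = ln(5.205)/2.0121… = 0.81985… → 0.820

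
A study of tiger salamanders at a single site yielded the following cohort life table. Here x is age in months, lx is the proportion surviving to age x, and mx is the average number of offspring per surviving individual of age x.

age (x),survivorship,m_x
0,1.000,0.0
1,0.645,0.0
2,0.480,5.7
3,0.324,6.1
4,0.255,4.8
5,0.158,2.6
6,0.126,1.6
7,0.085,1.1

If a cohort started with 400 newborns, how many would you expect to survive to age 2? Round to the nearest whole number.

Expected survivors = N0 · l_2 = 400 × 0.480 = 192 → 192

192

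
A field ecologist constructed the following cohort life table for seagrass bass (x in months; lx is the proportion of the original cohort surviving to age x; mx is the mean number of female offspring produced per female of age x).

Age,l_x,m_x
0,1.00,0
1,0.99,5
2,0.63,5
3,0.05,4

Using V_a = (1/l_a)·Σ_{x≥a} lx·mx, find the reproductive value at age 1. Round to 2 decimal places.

lx·mx for x ≥ 1: 4.95, 3.15, 0.2 → sum = 8.3
V_1 = 8.3 / l_1 = 8.3 / 0.99 = 8.383838… → 8.38

8.38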